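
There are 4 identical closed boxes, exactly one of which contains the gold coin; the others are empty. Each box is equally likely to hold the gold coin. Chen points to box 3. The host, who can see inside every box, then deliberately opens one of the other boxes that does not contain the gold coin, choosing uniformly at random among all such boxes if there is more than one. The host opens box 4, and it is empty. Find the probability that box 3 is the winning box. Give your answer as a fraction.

Apply Bayes' rule, conditioning on where the gold coin actually is.
If it is in either of boxes 1 and 2 (prior 1/4 each): the host has 2 equally likely choices, so probability 1/2; weight (1/4)·(1/2) = 1/8 each.
If it is in box 3 (prior 1/4): the host has 3 equally likely choices, so probability 1/3; weight (1/4)·(1/3) = 1/12.
If it is in box 4 (prior 1/4): the host opened box 4, so this case is ruled out; weight (1/4)·0 = 0.
The weights sum to 1/3.
So P(the gold coin in box 3 | the host opened box 4) = (1/12) / (1/3) = 1/4.

1/4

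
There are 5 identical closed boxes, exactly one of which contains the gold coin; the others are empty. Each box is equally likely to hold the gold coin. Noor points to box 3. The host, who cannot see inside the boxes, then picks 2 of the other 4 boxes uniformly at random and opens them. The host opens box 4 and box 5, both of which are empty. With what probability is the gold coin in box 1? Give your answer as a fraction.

1/3

Because the host chose which boxes to open without knowing where the gold coin is, the choice is independent of the prize location. Learning that none of the 2 opened boxes holds the gold coin simply rules out those 2 locations and leaves the remaining 3 boxes still equally likely by symmetry.
So P(the gold coin in box 1) = 1/3.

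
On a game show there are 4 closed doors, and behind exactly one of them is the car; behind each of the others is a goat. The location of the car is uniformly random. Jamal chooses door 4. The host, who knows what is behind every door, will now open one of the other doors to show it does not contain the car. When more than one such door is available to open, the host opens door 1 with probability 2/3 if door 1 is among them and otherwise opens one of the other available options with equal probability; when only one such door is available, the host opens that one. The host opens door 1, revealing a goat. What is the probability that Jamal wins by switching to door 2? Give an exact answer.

Condition on the true location of the car.
If it is behind door 1 (prior 1/4): the host opened door 1, so this case is ruled out; weight (1/4)·0 = 0.
If it is behind any of doors 2, 3, and 4 (prior 1/4 each): door 1 is available, opened with probability 2/3; weight (1/4)·(2/3) = 1/6 each.
The weights sum to 1/2.
So P(the car behind door 2 | the host opened door 1) = (1/6) / (1/2) = 1/3.

1/3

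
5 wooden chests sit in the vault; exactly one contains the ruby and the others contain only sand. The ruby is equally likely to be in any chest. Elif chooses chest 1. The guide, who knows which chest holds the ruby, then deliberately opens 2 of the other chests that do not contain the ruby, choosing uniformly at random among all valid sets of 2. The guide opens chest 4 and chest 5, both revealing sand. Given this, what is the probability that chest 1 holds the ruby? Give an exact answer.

1/5

Consider each possible location of the ruby in turn.
If it is in chest 1 (prior 1/5): the guide has 6 equally likely choices, so probability 1/6; weight (1/5)·(1/6) = 1/30.
If it is in either of chests 2 and 3 (prior 1/5 each): the guide has 3 equally likely choices, so probability 1/3; weight (1/5)·(1/3) = 1/15 each.
If it is in either of chests 4 and 5 (prior 1/5 each): that chest was opened and seen not to hold the prize — ruled out; weight (1/5)·0 = 0 each.
The weights sum to 1/6.
So P(the ruby in chest 1 | the guide opened chest 4 and chest 5) = (1/30) / (1/6) = 1/5.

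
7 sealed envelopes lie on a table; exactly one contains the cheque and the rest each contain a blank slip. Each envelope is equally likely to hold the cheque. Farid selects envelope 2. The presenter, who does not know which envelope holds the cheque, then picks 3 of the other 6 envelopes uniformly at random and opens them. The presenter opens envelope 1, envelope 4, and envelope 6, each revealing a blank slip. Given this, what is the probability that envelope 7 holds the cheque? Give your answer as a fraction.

1/4

Apply Bayes' rule, conditioning on where the cheque actually is.
If it is in any of envelopes 1, 4, and 6 (prior 1/7 each): that envelope was opened and seen not to hold the prize — ruled out; weight (1/7)·0 = 0 each.
If it is in any of envelopes 2, 3, 5, and 7 (prior 1/7 each): the presenter picks exactly this set with probability 1/20 regardless, and none is the prize; weight (1/7)·(1/20) = 1/140 each.
The weights sum to 1/35.
So P(the cheque in envelope 7 | the presenter opened envelope 1, envelope 4, and envelope 6) = (1/140) / (1/35) = 1/4.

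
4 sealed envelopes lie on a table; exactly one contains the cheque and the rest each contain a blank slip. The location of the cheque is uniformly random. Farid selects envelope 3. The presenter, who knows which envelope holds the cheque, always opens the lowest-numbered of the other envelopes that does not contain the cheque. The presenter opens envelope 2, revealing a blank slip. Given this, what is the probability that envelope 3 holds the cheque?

Condition on the true location of the cheque.
If it is in envelope 1 (prior 1/4): envelope 2 is the lowest-numbered option available, probability 1; weight (1/4)·1 = 1/4.
If it is in envelope 2 (prior 1/4): the presenter opened envelope 2, so this case is ruled out; weight (1/4)·0 = 0.
If it is in either of envelopes 3 and 4 (prior 1/4 each): the presenter would have opened envelope 1 instead, probability 0; weight (1/4)·0 = 0 each.
The weights sum to 1/4.
So P(the cheque in envelope 3 | the presenter opened envelope 2) = 0 / (1/4) = 0.

0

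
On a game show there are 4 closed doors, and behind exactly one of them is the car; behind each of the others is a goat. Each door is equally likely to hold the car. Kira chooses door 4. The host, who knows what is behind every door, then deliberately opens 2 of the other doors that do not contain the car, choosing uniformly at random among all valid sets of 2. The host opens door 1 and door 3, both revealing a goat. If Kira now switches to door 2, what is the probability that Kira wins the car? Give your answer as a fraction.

Condition on the true location of the car.
If it is behind either of doors 1 and 3 (prior 1/4 each): that door was opened and seen not to hold the prize — ruled out; weight (1/4)·0 = 0 each.
If it is behind door 2 (prior 1/4): the host has no choice, probability 1; weight (1/4)·1 = 1/4.
If it is behind door 4 (prior 1/4): the host has 3 equally likely choices, so probability 1/3; weight (1/4)·(1/3) = 1/12.
The weights sum to 1/3.
So P(the car behind door 2 | the host opened door 1 and door 3) = (1/4) / (1/3) = 3/4.

3/4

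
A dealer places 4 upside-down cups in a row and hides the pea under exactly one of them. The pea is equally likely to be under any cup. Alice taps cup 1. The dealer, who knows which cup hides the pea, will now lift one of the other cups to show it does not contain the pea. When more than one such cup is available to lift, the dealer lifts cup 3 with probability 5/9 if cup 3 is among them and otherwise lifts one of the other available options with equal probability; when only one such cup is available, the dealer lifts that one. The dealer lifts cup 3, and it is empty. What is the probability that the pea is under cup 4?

1/3

Apply Bayes' rule, conditioning on where the pea actually is.
If it is under any of cups 1, 2, and 4 (prior 1/4 each): cup 3 is available, opened with probability 5/9; weight (1/4)·(5/9) = 5/36 each.
If it is under cup 3 (prior 1/4): the dealer opened cup 3, so this case is ruled out; weight (1/4)·0 = 0.
The weights sum to 5/12.
So P(the pea under cup 4 | the dealer opened cup 3) = (5/36) / (5/12) = 1/3.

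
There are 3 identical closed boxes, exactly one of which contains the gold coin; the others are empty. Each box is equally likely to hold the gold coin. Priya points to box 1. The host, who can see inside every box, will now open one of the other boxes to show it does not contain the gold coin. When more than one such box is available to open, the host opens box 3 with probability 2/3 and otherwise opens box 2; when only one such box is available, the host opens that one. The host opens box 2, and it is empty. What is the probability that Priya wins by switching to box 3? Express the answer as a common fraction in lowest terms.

Consider each possible location of the gold coin in turn.
If it is in box 1 (prior 1/3): box 3 is available but not opened, probability 1/3; weight (1/3)·(1/3) = 1/9.
If it is in box 2 (prior 1/3): the host opened box 2, so this case is ruled out; weight (1/3)·0 = 0.
If it is in box 3 (prior 1/3): only box 2 is available, probability 1; weight (1/3)·1 = 1/3.
The weights sum to 4/9.
So P(the gold coin in box 3 | the host opened box 2) = (1/3) / (4/9) = 3/4.

3/4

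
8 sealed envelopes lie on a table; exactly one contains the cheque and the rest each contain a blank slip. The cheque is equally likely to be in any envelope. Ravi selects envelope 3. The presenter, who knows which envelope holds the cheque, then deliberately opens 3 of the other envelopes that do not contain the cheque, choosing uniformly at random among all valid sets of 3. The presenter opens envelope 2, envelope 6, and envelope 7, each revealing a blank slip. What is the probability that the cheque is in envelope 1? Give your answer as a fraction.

Apply Bayes' rule, conditioning on where the cheque actually is.
If it is in any of envelopes 1, 4, 5, and 8 (prior 1/8 each): the presenter has 20 equally likely choices, so probability 1/20; weight (1/8)·(1/20) = 1/160 each.
If it is in any of envelopes 2, 6, and 7 (prior 1/8 each): that envelope was opened and seen not to hold the prize — ruled out; weight (1/8)·0 = 0 each.
If it is in envelope 3 (prior 1/8): the presenter has 35 equally likely choices, so probability 1/35; weight (1/8)·(1/35) = 1/280.
The weights sum to 1/35.
So P(the cheque in envelope 1 | the presenter opened envelope 2, envelope 6, and envelope 7) = (1/160) / (1/35) = 7/32.

7/32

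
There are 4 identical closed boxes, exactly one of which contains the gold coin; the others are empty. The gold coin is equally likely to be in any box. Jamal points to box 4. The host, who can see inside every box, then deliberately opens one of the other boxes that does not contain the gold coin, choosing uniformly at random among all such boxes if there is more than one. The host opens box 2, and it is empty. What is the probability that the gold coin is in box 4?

Apply Bayes' rule, conditioning on where the gold coin actually is.
If it is in either of boxes 1 and 3 (prior 1/4 each): the host has 2 equally likely choices, so probability 1/2; weight (1/4)·(1/2) = 1/8 each.
If it is in box 2 (prior 1/4): the host opened box 2, so this case is ruled out; weight (1/4)·0 = 0.
If it is in box 4 (prior 1/4): the host has 3 equally likely choices, so probability 1/3; weight (1/4)·(1/3) = 1/12.
The weights sum to 1/3.
So P(the gold coin in box 4 | the host opened box 2) = (1/12) / (1/3) = 1/4.

1/4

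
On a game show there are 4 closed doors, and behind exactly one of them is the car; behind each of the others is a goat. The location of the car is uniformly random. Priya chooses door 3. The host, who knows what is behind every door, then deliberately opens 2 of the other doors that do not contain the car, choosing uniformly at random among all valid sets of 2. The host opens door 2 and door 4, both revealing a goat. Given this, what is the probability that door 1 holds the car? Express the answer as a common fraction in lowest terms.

Consider each possible location of the car in turn.
If it is behind door 1 (prior 1/4): the host has no choice, probability 1; weight (1/4)·1 = 1/4.
If it is behind either of doors 2 and 4 (prior 1/4 each): that door was opened and seen not to hold the prize — ruled out; weight (1/4)·0 = 0 each.
If it is behind door 3 (prior 1/4): the host has 3 equally likely choices, so probability 1/3; weight (1/4)·(1/3) = 1/12.
The weights sum to 1/3.
So P(the car behind door 1 | the host opened door 2 and door 4) = (1/4) / (1/3) = 3/4.

3/4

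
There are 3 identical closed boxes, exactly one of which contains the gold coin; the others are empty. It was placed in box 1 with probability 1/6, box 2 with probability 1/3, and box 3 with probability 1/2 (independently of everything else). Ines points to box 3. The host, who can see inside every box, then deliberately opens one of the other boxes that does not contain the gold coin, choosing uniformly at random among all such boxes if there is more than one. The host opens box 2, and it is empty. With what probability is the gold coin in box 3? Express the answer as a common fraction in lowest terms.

Consider each possible location of the gold coin in turn.
If it is in box 1 (prior 1/6): the host has no choice, probability 1; weight (1/6)·1 = 1/6.
If it is in box 2 (prior 1/3): the host opened box 2, so this case is ruled out; weight (1/3)·0 = 0.
If it is in box 3 (prior 1/2): the host has 2 equally likely choices, so probability 1/2; weight (1/2)·(1/2) = 1/4.
The weights sum to 5/12.
So P(the gold coin in box 3 | the host opened box 2) = (1/4) / (5/12) = 3/5.

3/5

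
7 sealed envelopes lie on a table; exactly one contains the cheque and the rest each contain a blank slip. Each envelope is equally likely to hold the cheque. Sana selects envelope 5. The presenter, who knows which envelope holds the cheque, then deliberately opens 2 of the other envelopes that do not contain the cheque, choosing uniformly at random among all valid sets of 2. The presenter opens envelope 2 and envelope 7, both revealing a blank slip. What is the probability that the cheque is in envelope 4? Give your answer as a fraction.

3/14

Consider each possible location of the cheque in turn.
If it is in any of envelopes 1, 3, 4, and 6 (prior 1/7 each): the presenter has 10 equally likely choices, so probability 1/10; weight (1/7)·(1/10) = 1/70 each.
If it is in either of envelopes 2 and 7 (prior 1/7 each): that envelope was opened and seen not to hold the prize — ruled out; weight (1/7)·0 = 0 each.
If it is in envelope 5 (prior 1/7): the presenter has 15 equally likely choices, so probability 1/15; weight (1/7)·(1/15) = 1/105.
The weights sum to 1/15.
So P(the cheque in envelope 4 | the presenter opened envelope 2 and envelope 7) = (1/70) / (1/15) = 3/14.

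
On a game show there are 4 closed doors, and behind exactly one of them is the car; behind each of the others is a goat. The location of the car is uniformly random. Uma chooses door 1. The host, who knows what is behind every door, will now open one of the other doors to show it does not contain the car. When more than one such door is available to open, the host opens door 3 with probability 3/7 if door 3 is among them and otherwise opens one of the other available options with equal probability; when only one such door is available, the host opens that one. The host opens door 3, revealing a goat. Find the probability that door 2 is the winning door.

Consider each possible location of the car in turn.
If it is behind any of doors 1, 2, and 4 (prior 1/4 each): door 3 is available, opened with probability 3/7; weight (1/4)·(3/7) = 3/28 each.
If it is behind door 3 (prior 1/4): the host opened door 3, so this case is ruled out; weight (1/4)·0 = 0.
The weights sum to 9/28.
So P(the car behind door 2 | the host opened door 3) = (3/28) / (9/28) = 1/3.

1/3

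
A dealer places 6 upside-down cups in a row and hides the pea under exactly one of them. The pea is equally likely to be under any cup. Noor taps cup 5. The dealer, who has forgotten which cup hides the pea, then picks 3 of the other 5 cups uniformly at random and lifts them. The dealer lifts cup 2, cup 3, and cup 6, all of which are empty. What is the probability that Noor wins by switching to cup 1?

Consider each possible location of the pea in turn.
If it is under any of cups 1, 4, and 5 (prior 1/6 each): the dealer picks exactly this set with probability 1/10 regardless, and none is the prize; weight (1/6)·(1/10) = 1/60 each.
If it is under any of cups 2, 3, and 6 (prior 1/6 each): that cup was opened and seen not to hold the prize — ruled out; weight (1/6)·0 = 0 each.
The weights sum to 1/20.
So P(the pea under cup 1 | the dealer opened cup 2, cup 3, and cup 6) = (1/60) / (1/20) = 1/3.

1/3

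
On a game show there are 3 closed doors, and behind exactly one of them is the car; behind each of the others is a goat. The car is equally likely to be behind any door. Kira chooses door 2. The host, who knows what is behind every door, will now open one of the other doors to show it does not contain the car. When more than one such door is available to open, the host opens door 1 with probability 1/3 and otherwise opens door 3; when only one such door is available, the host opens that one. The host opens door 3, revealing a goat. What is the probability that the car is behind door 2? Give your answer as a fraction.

2/5

Consider each possible location of the car in turn.
If it is behind door 1 (prior 1/3): only door 3 is available, probability 1; weight (1/3)·1 = 1/3.
If it is behind door 2 (prior 1/3): door 1 is available but not opened, probability 2/3; weight (1/3)·(2/3) = 2/9.
If it is behind door 3 (prior 1/3): the host opened door 3, so this case is ruled out; weight (1/3)·0 = 0.
The weights sum to 5/9.
So P(the car behind door 2 | the host opened door 3) = (2/9) / (5/9) = 2/5.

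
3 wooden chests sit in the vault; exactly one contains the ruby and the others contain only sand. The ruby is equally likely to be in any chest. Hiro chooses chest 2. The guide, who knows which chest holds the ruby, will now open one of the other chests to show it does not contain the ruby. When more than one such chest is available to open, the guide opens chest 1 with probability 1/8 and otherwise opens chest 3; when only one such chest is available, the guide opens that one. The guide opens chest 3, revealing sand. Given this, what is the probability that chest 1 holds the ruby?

Consider each possible location of the ruby in turn.
If it is in chest 1 (prior 1/3): only chest 3 is available, probability 1; weight (1/3)·1 = 1/3.
If it is in chest 2 (prior 1/3): chest 1 is available but not opened, probability 7/8; weight (1/3)·(7/8) = 7/24.
If it is in chest 3 (prior 1/3): the guide opened chest 3, so this case is ruled out; weight (1/3)·0 = 0.
The weights sum to 5/8.
So P(the ruby in chest 1 | the guide opened chest 3) = (1/3) / (5/8) = 8/15.

8/15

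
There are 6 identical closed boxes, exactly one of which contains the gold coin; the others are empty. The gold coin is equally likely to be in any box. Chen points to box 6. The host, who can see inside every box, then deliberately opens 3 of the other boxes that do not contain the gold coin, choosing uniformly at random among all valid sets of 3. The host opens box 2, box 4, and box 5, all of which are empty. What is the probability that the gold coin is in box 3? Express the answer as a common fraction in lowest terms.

Consider each possible location of the gold coin in turn.
If it is in either of boxes 1 and 3 (prior 1/6 each): the host has 4 equally likely choices, so probability 1/4; weight (1/6)·(1/4) = 1/24 each.
If it is in any of boxes 2, 4, and 5 (prior 1/6 each): that box was opened and seen not to hold the prize — ruled out; weight (1/6)·0 = 0 each.
If it is in box 6 (prior 1/6): the host has 10 equally likely choices, so probability 1/10; weight (1/6)·(1/10) = 1/60.
The weights sum to 1/10.
So P(the gold coin in box 3 | the host opened box 2, box 4, and box 5) = (1/24) / (1/10) = 5/12.

5/12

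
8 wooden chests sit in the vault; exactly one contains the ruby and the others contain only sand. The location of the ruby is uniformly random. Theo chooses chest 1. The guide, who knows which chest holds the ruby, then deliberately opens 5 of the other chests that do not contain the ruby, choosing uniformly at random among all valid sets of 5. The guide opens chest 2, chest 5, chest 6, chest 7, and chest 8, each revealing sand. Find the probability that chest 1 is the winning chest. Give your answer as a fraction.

1/8

Apply Bayes' rule, conditioning on where the ruby actually is.
If it is in chest 1 (prior 1/8): the guide has 21 equally likely choices, so probability 1/21; weight (1/8)·(1/21) = 1/168.
If it is in any of chests 2, 5, 6, 7, and 8 (prior 1/8 each): that chest was opened and seen not to hold the prize — ruled out; weight (1/8)·0 = 0 each.
If it is in either of chests 3 and 4 (prior 1/8 each): the guide has 6 equally likely choices, so probability 1/6; weight (1/8)·(1/6) = 1/48 each.
The weights sum to 1/21.
So P(the ruby in chest 1 | the guide opened chest 2, chest 5, chest 6, chest 7, and chest 8) = (1/168) / (1/21) = 1/8.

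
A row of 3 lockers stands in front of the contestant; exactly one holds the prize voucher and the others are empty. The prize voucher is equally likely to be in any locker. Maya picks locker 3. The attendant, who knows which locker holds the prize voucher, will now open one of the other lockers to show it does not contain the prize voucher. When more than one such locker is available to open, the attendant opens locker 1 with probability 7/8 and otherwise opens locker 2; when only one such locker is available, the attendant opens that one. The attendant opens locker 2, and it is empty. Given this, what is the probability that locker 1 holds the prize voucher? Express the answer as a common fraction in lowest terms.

Apply Bayes' rule, conditioning on where the prize voucher actually is.
If it is in locker 1 (prior 1/3): only locker 2 is available, probability 1; weight (1/3)·1 = 1/3.
If it is in locker 2 (prior 1/3): the attendant opened locker 2, so this case is ruled out; weight (1/3)·0 = 0.
If it is in locker 3 (prior 1/3): locker 1 is available but not opened, probability 1/8; weight (1/3)·(1/8) = 1/24.
The weights sum to 3/8.
So P(the prize voucher in locker 1 | the attendant opened locker 2) = (1/3) / (3/8) = 8/9.

8/9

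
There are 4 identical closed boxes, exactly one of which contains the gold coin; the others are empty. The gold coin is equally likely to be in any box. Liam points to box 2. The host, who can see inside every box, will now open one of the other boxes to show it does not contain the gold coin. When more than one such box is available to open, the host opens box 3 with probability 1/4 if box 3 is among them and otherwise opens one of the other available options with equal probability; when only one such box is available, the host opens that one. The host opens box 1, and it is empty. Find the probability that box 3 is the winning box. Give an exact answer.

Apply Bayes' rule, conditioning on where the gold coin actually is.
If it is in box 1 (prior 1/4): the host opened box 1, so this case is ruled out; weight (1/4)·0 = 0.
If it is in box 2 (prior 1/4): box 3 is available but not opened; box 1 gets probability (1 − 1/4)/2 = 3/8; weight (1/4)·(3/8) = 3/32.
If it is in box 3 (prior 1/4): box 3 holds the prize so is unavailable; the host chooses uniformly among the 2 others, probability 1/2; weight (1/4)·(1/2) = 1/8.
If it is in box 4 (prior 1/4): box 3 is available but not opened, probability 3/4; weight (1/4)·(3/4) = 3/16.
The weights sum to 13/32.
So P(the gold coin in box 3 | the host opened box 1) = (1/8) / (13/32) = 4/13.

4/13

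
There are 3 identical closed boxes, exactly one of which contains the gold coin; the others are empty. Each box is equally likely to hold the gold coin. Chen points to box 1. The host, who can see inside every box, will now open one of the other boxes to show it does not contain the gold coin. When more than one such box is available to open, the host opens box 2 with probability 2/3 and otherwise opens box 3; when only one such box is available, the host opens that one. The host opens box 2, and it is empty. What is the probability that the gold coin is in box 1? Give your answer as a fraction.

Condition on the true location of the gold coin.
If it is in box 1 (prior 1/3): box 2 is available, opened with probability 2/3; weight (1/3)·(2/3) = 2/9.
If it is in box 2 (prior 1/3): the host opened box 2, so this case is ruled out; weight (1/3)·0 = 0.
If it is in box 3 (prior 1/3): only box 2 is available, probability 1; weight (1/3)·1 = 1/3.
The weights sum to 5/9.
So P(the gold coin in box 1 | the host opened box 2) = (2/9) / (5/9) = 2/5.

2/5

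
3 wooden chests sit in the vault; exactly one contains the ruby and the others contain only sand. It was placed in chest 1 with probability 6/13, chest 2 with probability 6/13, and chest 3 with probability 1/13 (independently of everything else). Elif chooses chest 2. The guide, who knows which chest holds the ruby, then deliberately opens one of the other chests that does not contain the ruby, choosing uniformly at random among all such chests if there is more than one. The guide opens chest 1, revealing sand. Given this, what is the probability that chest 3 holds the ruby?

1/4

Apply Bayes' rule, conditioning on where the ruby actually is.
If it is in chest 1 (prior 6/13): the guide opened chest 1, so this case is ruled out; weight (6/13)·0 = 0.
If it is in chest 2 (prior 6/13): the guide has 2 equally likely choices, so probability 1/2; weight (6/13)·(1/2) = 3/13.
If it is in chest 3 (prior 1/13): the guide has no choice, probability 1; weight (1/13)·1 = 1/13.
The weights sum to 4/13.
So P(the ruby in chest 3 | the guide opened chest 1) = (1/13) / (4/13) = 1/4.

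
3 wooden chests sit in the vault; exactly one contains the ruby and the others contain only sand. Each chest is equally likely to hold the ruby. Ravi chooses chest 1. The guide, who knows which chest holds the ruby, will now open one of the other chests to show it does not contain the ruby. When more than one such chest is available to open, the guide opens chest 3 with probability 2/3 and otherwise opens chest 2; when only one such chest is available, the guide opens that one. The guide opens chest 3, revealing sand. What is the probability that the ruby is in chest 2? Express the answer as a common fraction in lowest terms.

3/5

Apply Bayes' rule, conditioning on where the ruby actually is.
If it is in chest 1 (prior 1/3): chest 3 is available, opened with probability 2/3; weight (1/3)·(2/3) = 2/9.
If it is in chest 2 (prior 1/3): only chest 3 is available, probability 1; weight (1/3)·1 = 1/3.
If it is in chest 3 (prior 1/3): the guide opened chest 3, so this case is ruled out; weight (1/3)·0 = 0.
The weights sum to 5/9.
So P(the ruby in chest 2 | the guide opened chest 3) = (1/3) / (5/9) = 3/5.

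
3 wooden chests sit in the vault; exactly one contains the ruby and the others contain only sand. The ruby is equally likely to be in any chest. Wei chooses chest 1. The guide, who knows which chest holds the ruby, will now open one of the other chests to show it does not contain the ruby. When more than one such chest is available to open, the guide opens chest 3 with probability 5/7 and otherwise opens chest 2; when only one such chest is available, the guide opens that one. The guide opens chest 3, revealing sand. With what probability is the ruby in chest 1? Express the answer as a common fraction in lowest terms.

5/12

Consider each possible location of the ruby in turn.
If it is in chest 1 (prior 1/3): chest 3 is available, opened with probability 5/7; weight (1/3)·(5/7) = 5/21.
If it is in chest 2 (prior 1/3): only chest 3 is available, probability 1; weight (1/3)·1 = 1/3.
If it is in chest 3 (prior 1/3): the guide opened chest 3, so this case is ruled out; weight (1/3)·0 = 0.
The weights sum to 4/7.
So P(the ruby in chest 1 | the guide opened chest 3) = (5/21) / (4/7) = 5/12.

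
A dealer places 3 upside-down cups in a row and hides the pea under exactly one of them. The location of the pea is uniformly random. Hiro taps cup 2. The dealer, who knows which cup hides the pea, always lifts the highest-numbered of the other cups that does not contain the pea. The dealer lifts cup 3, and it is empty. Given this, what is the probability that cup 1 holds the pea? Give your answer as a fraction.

1/2

Apply Bayes' rule, conditioning on where the pea actually is.
If it is under either of cups 1 and 2 (prior 1/3 each): cup 3 is the highest-numbered option available, probability 1; weight (1/3)·1 = 1/3 each.
If it is under cup 3 (prior 1/3): the dealer opened cup 3, so this case is ruled out; weight (1/3)·0 = 0.
The weights sum to 2/3.
So P(the pea under cup 1 | the dealer opened cup 3) = (1/3) / (2/3) = 1/2.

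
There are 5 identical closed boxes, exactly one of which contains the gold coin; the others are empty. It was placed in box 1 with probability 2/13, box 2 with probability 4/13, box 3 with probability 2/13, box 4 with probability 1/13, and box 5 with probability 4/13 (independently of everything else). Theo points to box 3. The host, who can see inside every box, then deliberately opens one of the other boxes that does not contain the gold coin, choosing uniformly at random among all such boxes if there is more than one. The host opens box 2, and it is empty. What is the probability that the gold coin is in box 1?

4/17

Apply Bayes' rule, conditioning on where the gold coin actually is.
If it is in box 1 (prior 2/13): the host has 3 equally likely choices, so probability 1/3; weight (2/13)·(1/3) = 2/39.
If it is in box 2 (prior 4/13): the host opened box 2, so this case is ruled out; weight (4/13)·0 = 0.
If it is in box 3 (prior 2/13): the host has 4 equally likely choices, so probability 1/4; weight (2/13)·(1/4) = 1/26.
If it is in box 4 (prior 1/13): the host has 3 equally likely choices, so probability 1/3; weight (1/13)·(1/3) = 1/39.
If it is in box 5 (prior 4/13): the host has 3 equally likely choices, so probability 1/3; weight (4/13)·(1/3) = 4/39.
The weights sum to 17/78.
So P(the gold coin in box 1 | the host opened box 2) = (2/39) / (17/78) = 4/17.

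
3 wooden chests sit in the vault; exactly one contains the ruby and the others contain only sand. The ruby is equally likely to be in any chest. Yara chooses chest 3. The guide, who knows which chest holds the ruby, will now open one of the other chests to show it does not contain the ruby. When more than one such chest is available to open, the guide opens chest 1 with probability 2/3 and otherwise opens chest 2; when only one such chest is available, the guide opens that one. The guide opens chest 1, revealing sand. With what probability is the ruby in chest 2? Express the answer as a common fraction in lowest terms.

3/5

Condition on the true location of the ruby.
If it is in chest 1 (prior 1/3): the guide opened chest 1, so this case is ruled out; weight (1/3)·0 = 0.
If it is in chest 2 (prior 1/3): only chest 1 is available, probability 1; weight (1/3)·1 = 1/3.
If it is in chest 3 (prior 1/3): chest 1 is available, opened with probability 2/3; weight (1/3)·(2/3) = 2/9.
The weights sum to 5/9.
So P(the ruby in chest 2 | the guide opened chest 1) = (1/3) / (5/9) = 3/5.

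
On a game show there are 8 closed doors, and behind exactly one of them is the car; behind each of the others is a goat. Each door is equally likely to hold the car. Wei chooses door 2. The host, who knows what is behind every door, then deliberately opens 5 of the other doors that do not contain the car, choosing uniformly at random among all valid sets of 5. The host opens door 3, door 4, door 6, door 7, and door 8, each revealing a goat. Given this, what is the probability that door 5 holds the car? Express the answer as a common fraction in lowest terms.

7/16

Consider each possible location of the car in turn.
If it is behind either of doors 1 and 5 (prior 1/8 each): the host has 6 equally likely choices, so probability 1/6; weight (1/8)·(1/6) = 1/48 each.
If it is behind door 2 (prior 1/8): the host has 21 equally likely choices, so probability 1/21; weight (1/8)·(1/21) = 1/168.
If it is behind any of doors 3, 4, 6, 7, and 8 (prior 1/8 each): that door was opened and seen not to hold the prize — ruled out; weight (1/8)·0 = 0 each.
The weights sum to 1/21.
So P(the car behind door 5 | the host opened door 3, door 4, door 6, door 7, and door 8) = (1/48) / (1/21) = 7/16.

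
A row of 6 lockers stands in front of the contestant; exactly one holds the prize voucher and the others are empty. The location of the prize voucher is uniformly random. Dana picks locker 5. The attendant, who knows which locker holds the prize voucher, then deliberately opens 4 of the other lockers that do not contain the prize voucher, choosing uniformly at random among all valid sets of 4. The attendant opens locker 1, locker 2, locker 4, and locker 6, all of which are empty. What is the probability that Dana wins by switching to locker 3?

Condition on the true location of the prize voucher.
If it is in any of lockers 1, 2, 4, and 6 (prior 1/6 each): that locker was opened and seen not to hold the prize — ruled out; weight (1/6)·0 = 0 each.
If it is in locker 3 (prior 1/6): the attendant has no choice, probability 1; weight (1/6)·1 = 1/6.
If it is in locker 5 (prior 1/6): the attendant has 5 equally likely choices, so probability 1/5; weight (1/6)·(1/5) = 1/30.
The weights sum to 1/5.
So P(the prize voucher in locker 3 | the attendant opened locker 1, locker 2, locker 4, and locker 6) = (1/6) / (1/5) = 5/6.

5/6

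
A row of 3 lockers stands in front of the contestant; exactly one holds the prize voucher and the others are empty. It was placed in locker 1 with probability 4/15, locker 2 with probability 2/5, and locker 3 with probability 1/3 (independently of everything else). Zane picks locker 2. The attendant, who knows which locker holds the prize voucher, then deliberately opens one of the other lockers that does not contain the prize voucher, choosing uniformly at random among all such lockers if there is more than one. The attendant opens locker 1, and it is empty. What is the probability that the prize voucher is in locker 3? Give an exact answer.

5/8

Consider each possible location of the prize voucher in turn.
If it is in locker 1 (prior 4/15): the attendant opened locker 1, so this case is ruled out; weight (4/15)·0 = 0.
If it is in locker 2 (prior 2/5): the attendant has 2 equally likely choices, so probability 1/2; weight (2/5)·(1/2) = 1/5.
If it is in locker 3 (prior 1/3): the attendant has no choice, probability 1; weight (1/3)·1 = 1/3.
The weights sum to 8/15.
So P(the prize voucher in locker 3 | the attendant opened locker 1) = (1/3) / (8/15) = 5/8.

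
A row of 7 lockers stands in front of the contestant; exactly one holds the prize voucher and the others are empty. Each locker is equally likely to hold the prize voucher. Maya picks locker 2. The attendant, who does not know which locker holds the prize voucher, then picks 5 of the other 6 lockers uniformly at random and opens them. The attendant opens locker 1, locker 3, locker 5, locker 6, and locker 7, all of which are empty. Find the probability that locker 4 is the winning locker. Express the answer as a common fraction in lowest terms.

1/2

Apply Bayes' rule, conditioning on where the prize voucher actually is.
If it is in any of lockers 1, 3, 5, 6, and 7 (prior 1/7 each): that locker was opened and seen not to hold the prize — ruled out; weight (1/7)·0 = 0 each.
If it is in either of lockers 2 and 4 (prior 1/7 each): the attendant picks exactly this set with probability 1/6 regardless, and none is the prize; weight (1/7)·(1/6) = 1/42 each.
The weights sum to 1/21.
So P(the prize voucher in locker 4 | the attendant opened locker 1, locker 3, locker 5, locker 6, and locker 7) = (1/42) / (1/21) = 1/2.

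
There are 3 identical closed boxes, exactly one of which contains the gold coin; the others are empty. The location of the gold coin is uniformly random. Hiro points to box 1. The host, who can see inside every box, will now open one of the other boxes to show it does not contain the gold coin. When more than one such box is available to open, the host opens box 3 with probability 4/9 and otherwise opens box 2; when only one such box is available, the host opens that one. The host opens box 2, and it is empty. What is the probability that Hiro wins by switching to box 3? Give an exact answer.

Condition on the true location of the gold coin.
If it is in box 1 (prior 1/3): box 3 is available but not opened, probability 5/9; weight (1/3)·(5/9) = 5/27.
If it is in box 2 (prior 1/3): the host opened box 2, so this case is ruled out; weight (1/3)·0 = 0.
If it is in box 3 (prior 1/3): only box 2 is available, probability 1; weight (1/3)·1 = 1/3.
The weights sum to 14/27.
So P(the gold coin in box 3 | the host opened box 2) = (1/3) / (14/27) = 9/14.

9/14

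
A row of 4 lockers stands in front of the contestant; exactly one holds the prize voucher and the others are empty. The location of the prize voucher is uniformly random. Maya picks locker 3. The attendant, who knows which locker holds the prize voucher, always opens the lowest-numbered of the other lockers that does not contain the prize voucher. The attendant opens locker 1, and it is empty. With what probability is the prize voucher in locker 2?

1/3

Condition on the true location of the prize voucher.
If it is in locker 1 (prior 1/4): the attendant opened locker 1, so this case is ruled out; weight (1/4)·0 = 0.
If it is in any of lockers 2, 3, and 4 (prior 1/4 each): locker 1 is the lowest-numbered option available, probability 1; weight (1/4)·1 = 1/4 each.
The weights sum to 3/4.
So P(the prize voucher in locker 2 | the attendant opened locker 1) = (1/4) / (3/4) = 1/3.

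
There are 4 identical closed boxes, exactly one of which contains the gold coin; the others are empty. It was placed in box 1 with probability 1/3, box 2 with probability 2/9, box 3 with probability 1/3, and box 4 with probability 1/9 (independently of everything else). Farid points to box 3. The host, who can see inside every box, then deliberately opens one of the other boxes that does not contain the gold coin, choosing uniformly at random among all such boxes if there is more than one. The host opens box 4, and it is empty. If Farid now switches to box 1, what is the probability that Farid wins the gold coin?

Apply Bayes' rule, conditioning on where the gold coin actually is.
If it is in box 1 (prior 1/3): the host has 2 equally likely choices, so probability 1/2; weight (1/3)·(1/2) = 1/6.
If it is in box 2 (prior 2/9): the host has 2 equally likely choices, so probability 1/2; weight (2/9)·(1/2) = 1/9.
If it is in box 3 (prior 1/3): the host has 3 equally likely choices, so probability 1/3; weight (1/3)·(1/3) = 1/9.
If it is in box 4 (prior 1/9): the host opened box 4, so this case is ruled out; weight (1/9)·0 = 0.
The weights sum to 7/18.
So P(the gold coin in box 1 | the host opened box 4) = (1/6) / (7/18) = 3/7.

3/7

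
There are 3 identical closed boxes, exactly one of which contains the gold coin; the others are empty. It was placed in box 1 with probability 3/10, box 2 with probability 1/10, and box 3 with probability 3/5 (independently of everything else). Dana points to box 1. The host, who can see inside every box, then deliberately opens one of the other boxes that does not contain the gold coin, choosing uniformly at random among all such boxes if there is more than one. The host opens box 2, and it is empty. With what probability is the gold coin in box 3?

Consider each possible location of the gold coin in turn.
If it is in box 1 (prior 3/10): the host has 2 equally likely choices, so probability 1/2; weight (3/10)·(1/2) = 3/20.
If it is in box 2 (prior 1/10): the host opened box 2, so this case is ruled out; weight (1/10)·0 = 0.
If it is in box 3 (prior 3/5): the host has no choice, probability 1; weight (3/5)·1 = 3/5.
The weights sum to 3/4.
So P(the gold coin in box 3 | the host opened box 2) = (3/5) / (3/4) = 4/5.

4/5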